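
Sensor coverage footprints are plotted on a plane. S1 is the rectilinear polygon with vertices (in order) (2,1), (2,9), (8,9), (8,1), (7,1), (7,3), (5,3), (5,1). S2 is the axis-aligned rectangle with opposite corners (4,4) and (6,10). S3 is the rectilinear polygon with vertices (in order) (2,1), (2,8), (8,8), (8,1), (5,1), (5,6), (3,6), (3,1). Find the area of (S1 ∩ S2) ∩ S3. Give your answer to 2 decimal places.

The region (S1 ∩ S2) ∩ S3 is the polygon with vertices (6,4), (5,4), (5,6), (4,6), (4,8), (6,8).
By the shoelace formula its area is 6.00.

6.00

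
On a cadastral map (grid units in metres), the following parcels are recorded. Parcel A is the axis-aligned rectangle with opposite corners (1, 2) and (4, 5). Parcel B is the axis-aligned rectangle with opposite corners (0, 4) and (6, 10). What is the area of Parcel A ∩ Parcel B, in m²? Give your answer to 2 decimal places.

3.00

|Parcel A∩Parcel B|: x∈[1,4], y∈[4,5] → 3·1 = 3.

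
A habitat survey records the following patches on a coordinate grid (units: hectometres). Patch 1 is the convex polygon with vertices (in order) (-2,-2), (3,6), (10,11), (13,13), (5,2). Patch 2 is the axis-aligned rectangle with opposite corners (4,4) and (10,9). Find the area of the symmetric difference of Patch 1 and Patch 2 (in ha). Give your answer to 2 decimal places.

40.10

|Patch 1| = 45.5, |Patch 2| = 30, |Patch 1∩Patch 2| = 17.7008.
|Patch 1 △ Patch 2| = |Patch 1| + |Patch 2| − 2·|Patch 1∩Patch 2| = 45.5 + 30 − 35.4016 = 40.10.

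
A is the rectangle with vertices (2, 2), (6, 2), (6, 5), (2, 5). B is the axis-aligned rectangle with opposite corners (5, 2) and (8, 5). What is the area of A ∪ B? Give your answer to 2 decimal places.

By inclusion–exclusion:
Individual areas: |A| = 12, |B| = 9.
|A∩B|: x∈[5,6], y∈[2,5] → 1·3 = 3.
|A ∪ B| = 21 − 3 = 18.00.

18.00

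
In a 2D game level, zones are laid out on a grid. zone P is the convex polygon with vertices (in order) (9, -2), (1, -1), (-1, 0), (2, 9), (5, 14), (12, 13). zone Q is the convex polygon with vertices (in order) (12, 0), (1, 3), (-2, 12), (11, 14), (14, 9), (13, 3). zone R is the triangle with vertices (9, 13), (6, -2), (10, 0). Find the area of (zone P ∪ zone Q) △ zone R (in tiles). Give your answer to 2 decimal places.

167.14

|zone P ∪ zone Q| = 193.1059.
|(zone P ∪ zone Q) ∩ zone R| = 26.4842.
|(zone P ∪ zone Q) △ zone R| = 193.1059 + 27 − 52.9684 = 167.14.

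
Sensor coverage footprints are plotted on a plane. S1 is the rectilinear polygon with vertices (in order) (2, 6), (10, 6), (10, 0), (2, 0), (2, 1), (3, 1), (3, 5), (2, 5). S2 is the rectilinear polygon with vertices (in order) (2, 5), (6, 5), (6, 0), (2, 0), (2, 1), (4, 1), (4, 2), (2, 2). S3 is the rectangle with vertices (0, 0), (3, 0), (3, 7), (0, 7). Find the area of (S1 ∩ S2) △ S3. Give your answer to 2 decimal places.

|S1 ∩ S2| = 15.
|(S1 ∩ S2) ∩ S3| = 1.
|(S1 ∩ S2) △ S3| = 15 + 21 − 2 = 34.00.

34.00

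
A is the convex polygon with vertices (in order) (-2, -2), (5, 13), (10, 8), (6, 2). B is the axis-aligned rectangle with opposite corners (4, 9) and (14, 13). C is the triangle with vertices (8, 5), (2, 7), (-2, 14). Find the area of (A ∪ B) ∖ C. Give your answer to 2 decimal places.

|A ∪ B| = 100.0714.
|(A ∪ B) ∩ C| = 7.8285.
|(A ∪ B) ∖ C| = 100.0714 − 7.8285 = 92.24.

92.24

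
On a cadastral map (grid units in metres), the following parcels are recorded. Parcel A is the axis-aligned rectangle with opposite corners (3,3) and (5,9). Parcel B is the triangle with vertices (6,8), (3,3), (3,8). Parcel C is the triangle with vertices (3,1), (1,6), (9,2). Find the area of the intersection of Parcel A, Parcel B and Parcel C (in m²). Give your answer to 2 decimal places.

0.92

The intersection is the polygon with vertices (3,3), (3,5), (3.923,4.538).
By the shoelace formula its area is 0.92.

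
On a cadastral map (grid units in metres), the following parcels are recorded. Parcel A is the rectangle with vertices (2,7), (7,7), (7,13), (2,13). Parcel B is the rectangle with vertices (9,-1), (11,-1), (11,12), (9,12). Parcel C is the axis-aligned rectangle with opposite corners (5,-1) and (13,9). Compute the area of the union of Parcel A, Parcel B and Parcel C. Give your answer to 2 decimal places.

112.00

By inclusion–exclusion:
Individual areas: |Parcel A| = 30, |Parcel B| = 26, |Parcel C| = 80.
|Parcel A∩Parcel B| = 0 (no overlap).
|Parcel A∩Parcel C|: x∈[5,7], y∈[7,9] → 2·2 = 4.
|Parcel B∩Parcel C|: x∈[9,11], y∈[-1,9] → 2·10 = 20.
|Parcel A∩Parcel B∩Parcel C| = 0.
|Parcel A ∪ Parcel B ∪ Parcel C| = 136 − 24 + 0 = 112.00.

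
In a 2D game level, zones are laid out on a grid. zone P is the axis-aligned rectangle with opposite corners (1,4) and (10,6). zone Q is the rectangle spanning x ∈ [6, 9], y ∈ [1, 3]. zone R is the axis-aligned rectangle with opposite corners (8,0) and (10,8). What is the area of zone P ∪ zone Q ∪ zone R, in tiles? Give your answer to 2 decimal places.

34.00

By inclusion–exclusion:
Individual areas: |zone P| = 18, |zone Q| = 6, |zone R| = 16.
|zone P∩zone Q| = 0 (no overlap).
|zone P∩zone R|: x∈[8,10], y∈[4,6] → 2·2 = 4.
|zone Q∩zone R|: x∈[8,9], y∈[1,3] → 1·2 = 2.
|zone P∩zone Q∩zone R| = 0.
|zone P ∪ zone Q ∪ zone R| = 40 − 6 + 0 = 34.00.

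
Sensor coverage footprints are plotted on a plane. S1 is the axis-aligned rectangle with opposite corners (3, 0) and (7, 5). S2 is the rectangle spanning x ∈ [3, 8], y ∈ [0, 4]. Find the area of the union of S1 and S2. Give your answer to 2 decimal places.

24.00

By inclusion–exclusion:
Individual areas: |S1| = 20, |S2| = 20.
|S1∩S2|: x∈[3,7], y∈[0,4] → 4·4 = 16.
|S1 ∪ S2| = 40 − 16 = 24.00.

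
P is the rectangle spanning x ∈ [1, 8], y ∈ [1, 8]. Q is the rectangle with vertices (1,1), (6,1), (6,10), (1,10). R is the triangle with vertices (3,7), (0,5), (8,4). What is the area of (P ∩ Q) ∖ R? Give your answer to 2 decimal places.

|P ∩ Q| = 35.
|(P ∩ Q) ∩ R| = 8.1542.
|(P ∩ Q) ∖ R| = 35 − 8.1542 = 26.85.

26.85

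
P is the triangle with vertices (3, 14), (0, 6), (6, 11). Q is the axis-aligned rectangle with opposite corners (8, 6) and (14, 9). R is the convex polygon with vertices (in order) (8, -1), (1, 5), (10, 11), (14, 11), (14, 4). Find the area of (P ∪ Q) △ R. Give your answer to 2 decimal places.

|P ∪ Q| = 34.5.
|(P ∪ Q) ∩ R| = 18.
|(P ∪ Q) △ R| = 34.5 + 93 − 36 = 91.50.

91.50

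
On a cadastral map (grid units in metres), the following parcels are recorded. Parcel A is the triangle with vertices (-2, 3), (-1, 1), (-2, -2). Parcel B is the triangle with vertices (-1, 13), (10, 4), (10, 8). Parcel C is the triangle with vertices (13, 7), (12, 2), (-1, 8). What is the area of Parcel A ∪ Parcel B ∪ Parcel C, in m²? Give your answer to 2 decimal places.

By inclusion–exclusion:
Individual areas: |Parcel A| = 2.5, |Parcel B| = 22, |Parcel C| = 35.5.
|Parcel A∩Parcel B| = 0.
|Parcel A∩Parcel C| = 0.
|Parcel B∩Parcel C| = 6.9177.
|Parcel A∩Parcel B∩Parcel C| = 0.
|Parcel A ∪ Parcel B ∪ Parcel C| = 60 − 6.9177 + 0 = 53.08.

53.08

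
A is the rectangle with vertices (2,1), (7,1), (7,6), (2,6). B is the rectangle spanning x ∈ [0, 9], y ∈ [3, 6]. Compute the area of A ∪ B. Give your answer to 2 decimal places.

37.00

By inclusion–exclusion:
Individual areas: |A| = 25, |B| = 27.
|A∩B|: x∈[2,7], y∈[3,6] → 5·3 = 15.
|A ∪ B| = 52 − 15 = 37.00.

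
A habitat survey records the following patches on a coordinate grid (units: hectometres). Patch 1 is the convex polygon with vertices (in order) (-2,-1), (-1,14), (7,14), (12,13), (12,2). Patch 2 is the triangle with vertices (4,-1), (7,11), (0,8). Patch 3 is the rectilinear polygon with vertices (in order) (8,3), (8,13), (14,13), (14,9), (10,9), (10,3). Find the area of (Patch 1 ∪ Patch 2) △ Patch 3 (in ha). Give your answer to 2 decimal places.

159.55

|Patch 1 ∪ Patch 2| = 179.5537.
|(Patch 1 ∪ Patch 2) ∩ Patch 3| = 28.
|(Patch 1 ∪ Patch 2) △ Patch 3| = 179.5537 + 36 − 56 = 159.55.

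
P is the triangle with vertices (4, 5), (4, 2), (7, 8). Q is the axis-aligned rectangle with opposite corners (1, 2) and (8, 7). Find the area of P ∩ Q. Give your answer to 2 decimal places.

4.25

The intersection is the polygon with vertices (4,5), (6,7), (6.5,7), (4,2).
By the shoelace formula its area is 4.25.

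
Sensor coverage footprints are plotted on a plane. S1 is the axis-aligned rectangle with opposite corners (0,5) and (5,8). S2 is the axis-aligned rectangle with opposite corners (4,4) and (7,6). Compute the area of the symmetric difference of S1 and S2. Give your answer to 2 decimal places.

|S1∩S2|: x∈[4,5], y∈[5,6] → 1·1 = 1.
|S1 △ S2| = |S1| + |S2| − 2·|S1∩S2| = 15 + 6 − 2 = 19.00.

19.00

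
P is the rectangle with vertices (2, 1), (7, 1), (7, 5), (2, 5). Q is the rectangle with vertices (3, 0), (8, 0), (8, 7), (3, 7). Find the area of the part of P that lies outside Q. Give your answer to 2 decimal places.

|P∩Q|: x∈[3,7], y∈[1,5] → 4·4 = 16.
|P| = 20.
|P ∖ Q| = |P| − |P∩Q| = 20 − 16 = 4.00.

4.00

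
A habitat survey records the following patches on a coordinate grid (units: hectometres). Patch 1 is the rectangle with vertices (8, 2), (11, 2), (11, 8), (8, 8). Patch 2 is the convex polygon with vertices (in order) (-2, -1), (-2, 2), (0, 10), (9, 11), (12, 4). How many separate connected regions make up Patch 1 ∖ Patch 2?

2

Patch 1 ∖ Patch 2 splits into 2 disjoint pieces (area 3.3214, area 0.5952).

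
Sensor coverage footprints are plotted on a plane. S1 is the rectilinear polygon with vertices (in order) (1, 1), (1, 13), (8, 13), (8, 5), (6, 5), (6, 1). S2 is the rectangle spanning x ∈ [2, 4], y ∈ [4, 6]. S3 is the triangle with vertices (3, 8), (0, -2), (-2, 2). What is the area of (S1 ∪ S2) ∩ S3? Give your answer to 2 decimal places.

The region (S1 ∪ S2) ∩ S3 is the polygon with vertices (1,5.6), (3,8), (1,1.333).
By the shoelace formula its area is 4.27.

4.27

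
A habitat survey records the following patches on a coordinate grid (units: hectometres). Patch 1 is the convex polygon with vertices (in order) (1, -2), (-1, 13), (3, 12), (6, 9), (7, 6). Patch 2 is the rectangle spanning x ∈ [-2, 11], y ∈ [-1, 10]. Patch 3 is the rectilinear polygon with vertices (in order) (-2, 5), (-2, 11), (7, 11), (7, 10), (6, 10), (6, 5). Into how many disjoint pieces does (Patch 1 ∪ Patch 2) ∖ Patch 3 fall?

2

(Patch 1 ∪ Patch 2) ∖ Patch 3 splits into 2 disjoint pieces (area 103.4417, area 6.2333).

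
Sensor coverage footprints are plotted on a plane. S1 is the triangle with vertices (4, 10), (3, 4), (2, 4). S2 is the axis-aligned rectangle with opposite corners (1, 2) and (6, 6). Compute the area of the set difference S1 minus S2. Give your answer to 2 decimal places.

|S1| = 3, |S1∩S2| = 1.6667.
|S1 ∖ S2| = |S1| − |S1∩S2| = 3 − 1.6667 = 1.33.

1.33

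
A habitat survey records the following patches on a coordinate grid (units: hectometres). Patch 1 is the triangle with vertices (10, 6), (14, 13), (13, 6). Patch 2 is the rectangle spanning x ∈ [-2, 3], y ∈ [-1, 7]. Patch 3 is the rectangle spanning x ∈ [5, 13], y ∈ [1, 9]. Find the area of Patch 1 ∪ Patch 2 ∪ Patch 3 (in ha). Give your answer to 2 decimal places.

By inclusion–exclusion:
Individual areas: |Patch 1| = 10.5, |Patch 2| = 40, |Patch 3| = 64.
|Patch 1∩Patch 2| = 0.
|Patch 1∩Patch 3| = 6.4286.
|Patch 2∩Patch 3| = 0 (no overlap).
|Patch 1∩Patch 2∩Patch 3| = 0.
|Patch 1 ∪ Patch 2 ∪ Patch 3| = 114.5 − 6.4286 + 0 = 108.07.

108.07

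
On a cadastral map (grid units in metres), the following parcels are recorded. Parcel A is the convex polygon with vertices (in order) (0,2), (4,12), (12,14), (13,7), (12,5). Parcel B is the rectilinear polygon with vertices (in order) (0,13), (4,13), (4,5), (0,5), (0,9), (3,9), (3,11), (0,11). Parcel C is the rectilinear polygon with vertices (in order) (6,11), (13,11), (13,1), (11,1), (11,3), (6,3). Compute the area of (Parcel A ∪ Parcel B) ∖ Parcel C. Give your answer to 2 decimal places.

|Parcel A ∪ Parcel B| = 110.75.
|(Parcel A ∪ Parcel B) ∩ Parcel C| = 44.3571.
|(Parcel A ∪ Parcel B) ∖ Parcel C| = 110.75 − 44.3571 = 66.39.

66.39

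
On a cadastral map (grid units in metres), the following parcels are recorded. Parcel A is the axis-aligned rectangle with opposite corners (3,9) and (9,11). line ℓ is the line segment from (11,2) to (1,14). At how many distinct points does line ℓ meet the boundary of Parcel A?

The segment meets the boundary at (3.5,11), (5.167,9).

2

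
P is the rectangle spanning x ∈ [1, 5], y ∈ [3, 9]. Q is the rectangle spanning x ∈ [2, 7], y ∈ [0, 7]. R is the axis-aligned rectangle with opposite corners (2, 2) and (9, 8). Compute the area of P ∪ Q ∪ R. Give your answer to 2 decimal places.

61.00

By inclusion–exclusion:
Individual areas: |P| = 24, |Q| = 35, |R| = 42.
|P∩Q|: x∈[2,5], y∈[3,7] → 3·4 = 12.
|P∩R|: x∈[2,5], y∈[3,8] → 3·5 = 15.
|Q∩R|: x∈[2,7], y∈[2,7] → 5·5 = 25.
|P∩Q∩R| = 12.
|P ∪ Q ∪ R| = 101 − 52 + 12 = 61.00.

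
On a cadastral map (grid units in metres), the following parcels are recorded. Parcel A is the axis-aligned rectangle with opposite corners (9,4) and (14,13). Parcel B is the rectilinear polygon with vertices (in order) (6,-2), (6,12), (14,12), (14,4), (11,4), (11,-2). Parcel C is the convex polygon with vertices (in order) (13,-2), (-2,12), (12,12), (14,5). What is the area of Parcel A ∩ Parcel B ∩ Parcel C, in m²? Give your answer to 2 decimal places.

32.93

The intersection is the polygon with vertices (11,4), (9,4), (9,12), (12,12), (14,5), (13.857,4).
By the shoelace formula its area is 32.93.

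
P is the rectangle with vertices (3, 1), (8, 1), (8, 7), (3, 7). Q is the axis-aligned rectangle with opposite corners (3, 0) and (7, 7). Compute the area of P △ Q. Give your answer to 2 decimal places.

10.00

|P∩Q|: x∈[3,7], y∈[1,7] → 4·6 = 24.
|P △ Q| = |P| + |Q| − 2·|P∩Q| = 30 + 28 − 48 = 10.00.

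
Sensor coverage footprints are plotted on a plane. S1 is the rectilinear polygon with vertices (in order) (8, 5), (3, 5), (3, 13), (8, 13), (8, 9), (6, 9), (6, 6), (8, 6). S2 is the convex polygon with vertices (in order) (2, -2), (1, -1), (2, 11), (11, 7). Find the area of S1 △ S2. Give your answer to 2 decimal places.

|S1| = 34, |S2| = 65, |S1∩S2| = 16.7222.
|S1 △ S2| = |S1| + |S2| − 2·|S1∩S2| = 34 + 65 − 33.4444 = 65.56.

65.56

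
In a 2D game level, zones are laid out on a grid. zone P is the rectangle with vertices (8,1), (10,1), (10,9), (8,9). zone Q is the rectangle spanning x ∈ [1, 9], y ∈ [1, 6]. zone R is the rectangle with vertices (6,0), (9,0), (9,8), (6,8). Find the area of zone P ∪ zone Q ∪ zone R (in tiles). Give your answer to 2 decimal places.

By inclusion–exclusion:
Individual areas: |zone P| = 16, |zone Q| = 40, |zone R| = 24.
|zone P∩zone Q|: x∈[8,9], y∈[1,6] → 1·5 = 5.
|zone P∩zone R|: x∈[8,9], y∈[1,8] → 1·7 = 7.
|zone Q∩zone R|: x∈[6,9], y∈[1,6] → 3·5 = 15.
|zone P∩zone Q∩zone R| = 5.
|zone P ∪ zone Q ∪ zone R| = 80 − 27 + 5 = 58.00.

58.00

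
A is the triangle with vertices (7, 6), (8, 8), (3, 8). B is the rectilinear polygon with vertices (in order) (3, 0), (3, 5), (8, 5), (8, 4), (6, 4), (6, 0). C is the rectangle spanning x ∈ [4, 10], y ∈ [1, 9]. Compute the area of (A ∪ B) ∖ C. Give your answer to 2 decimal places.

|A ∪ B| = 22.
|(A ∪ B) ∩ C| = 14.75.
|(A ∪ B) ∖ C| = 22 − 14.75 = 7.25.

7.25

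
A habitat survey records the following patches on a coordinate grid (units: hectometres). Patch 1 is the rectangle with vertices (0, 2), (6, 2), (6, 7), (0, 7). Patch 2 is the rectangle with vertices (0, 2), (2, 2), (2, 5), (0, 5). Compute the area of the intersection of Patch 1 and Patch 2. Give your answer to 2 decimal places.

6.00

|Patch 1∩Patch 2|: x∈[0,2], y∈[2,5] → 2·3 = 6.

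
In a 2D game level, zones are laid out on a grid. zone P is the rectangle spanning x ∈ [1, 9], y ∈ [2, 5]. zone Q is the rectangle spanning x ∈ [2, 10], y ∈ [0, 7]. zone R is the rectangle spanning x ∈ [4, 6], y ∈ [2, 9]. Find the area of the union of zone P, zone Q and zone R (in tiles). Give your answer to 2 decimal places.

By inclusion–exclusion:
Individual areas: |zone P| = 24, |zone Q| = 56, |zone R| = 14.
|zone P∩zone Q|: x∈[2,9], y∈[2,5] → 7·3 = 21.
|zone P∩zone R|: x∈[4,6], y∈[2,5] → 2·3 = 6.
|zone Q∩zone R|: x∈[4,6], y∈[2,7] → 2·5 = 10.
|zone P∩zone Q∩zone R| = 6.
|zone P ∪ zone Q ∪ zone R| = 94 − 37 + 6 = 63.00.

63.00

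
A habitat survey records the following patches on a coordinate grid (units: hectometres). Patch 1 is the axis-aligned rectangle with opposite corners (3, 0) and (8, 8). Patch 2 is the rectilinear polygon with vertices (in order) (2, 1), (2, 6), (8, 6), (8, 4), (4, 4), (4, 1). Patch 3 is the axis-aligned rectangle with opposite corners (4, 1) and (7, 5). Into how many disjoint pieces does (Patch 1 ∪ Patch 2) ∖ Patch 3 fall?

(Patch 1 ∪ Patch 2) ∖ Patch 3 is a single connected region.

1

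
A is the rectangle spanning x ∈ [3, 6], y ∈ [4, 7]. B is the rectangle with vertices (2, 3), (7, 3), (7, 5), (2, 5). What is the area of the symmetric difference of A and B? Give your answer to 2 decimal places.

|A∩B|: x∈[3,6], y∈[4,5] → 3·1 = 3.
|A △ B| = |A| + |B| − 2·|A∩B| = 9 + 10 − 6 = 13.00.

13.00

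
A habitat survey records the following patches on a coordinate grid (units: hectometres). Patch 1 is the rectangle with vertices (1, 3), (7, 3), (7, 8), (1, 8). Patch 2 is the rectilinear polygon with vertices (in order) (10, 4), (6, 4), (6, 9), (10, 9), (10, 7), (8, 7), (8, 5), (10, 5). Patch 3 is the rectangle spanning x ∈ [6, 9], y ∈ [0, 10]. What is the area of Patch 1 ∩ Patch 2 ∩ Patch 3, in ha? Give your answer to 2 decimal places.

4.00

The intersection is the polygon with vertices (7,4), (6,4), (6,8), (7,8).
By the shoelace formula its area is 4.00.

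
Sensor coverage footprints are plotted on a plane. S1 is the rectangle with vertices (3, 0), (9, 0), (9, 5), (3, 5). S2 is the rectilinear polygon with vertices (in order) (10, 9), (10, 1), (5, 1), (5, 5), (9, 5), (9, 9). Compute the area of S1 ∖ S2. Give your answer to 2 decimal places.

|S1| = 30, |S1∩S2| = 16.
|S1 ∖ S2| = |S1| − |S1∩S2| = 30 − 16 = 14.00.

14.00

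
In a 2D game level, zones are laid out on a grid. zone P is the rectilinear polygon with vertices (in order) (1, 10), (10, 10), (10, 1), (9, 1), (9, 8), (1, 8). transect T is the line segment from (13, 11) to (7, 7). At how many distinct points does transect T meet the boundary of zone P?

The segment meets the boundary at (8.5,8), (10,9).

2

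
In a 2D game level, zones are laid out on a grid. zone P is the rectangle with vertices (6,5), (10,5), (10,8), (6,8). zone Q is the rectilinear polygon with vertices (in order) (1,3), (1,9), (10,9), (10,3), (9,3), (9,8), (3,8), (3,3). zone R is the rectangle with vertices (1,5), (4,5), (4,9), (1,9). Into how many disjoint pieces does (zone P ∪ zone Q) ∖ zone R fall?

2

(zone P ∪ zone Q) ∖ zone R splits into 2 disjoint pieces (area 20, area 4).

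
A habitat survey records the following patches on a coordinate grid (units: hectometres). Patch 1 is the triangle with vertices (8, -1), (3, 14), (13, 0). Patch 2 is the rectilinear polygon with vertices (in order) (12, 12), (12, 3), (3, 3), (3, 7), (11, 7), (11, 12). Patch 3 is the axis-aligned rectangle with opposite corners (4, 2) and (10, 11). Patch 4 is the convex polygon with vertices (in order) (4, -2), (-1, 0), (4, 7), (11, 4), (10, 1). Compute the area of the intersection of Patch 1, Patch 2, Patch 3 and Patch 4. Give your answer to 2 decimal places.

The intersection is the polygon with vertices (10,4.2), (10,3), (6.667,3), (5.556,6.333), (9.765,4.529).
By the shoelace formula its area is 8.70.

8.70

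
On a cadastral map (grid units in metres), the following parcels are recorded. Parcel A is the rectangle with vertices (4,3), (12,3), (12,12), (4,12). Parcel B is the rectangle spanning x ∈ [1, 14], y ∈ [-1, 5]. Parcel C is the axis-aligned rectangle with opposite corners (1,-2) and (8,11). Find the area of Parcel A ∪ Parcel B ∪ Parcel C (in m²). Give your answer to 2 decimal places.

159.00

By inclusion–exclusion:
Individual areas: |Parcel A| = 72, |Parcel B| = 78, |Parcel C| = 91.
|Parcel A∩Parcel B|: x∈[4,12], y∈[3,5] → 8·2 = 16.
|Parcel A∩Parcel C|: x∈[4,8], y∈[3,11] → 4·8 = 32.
|Parcel B∩Parcel C|: x∈[1,8], y∈[-1,5] → 7·6 = 42.
|Parcel A∩Parcel B∩Parcel C| = 8.
|Parcel A ∪ Parcel B ∪ Parcel C| = 241 − 90 + 8 = 159.00.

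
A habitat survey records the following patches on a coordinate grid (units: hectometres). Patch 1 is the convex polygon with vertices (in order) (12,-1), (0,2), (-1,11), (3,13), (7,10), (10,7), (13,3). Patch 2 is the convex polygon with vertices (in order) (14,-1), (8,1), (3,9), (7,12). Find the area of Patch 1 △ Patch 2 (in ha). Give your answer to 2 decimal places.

76.68

|Patch 1| = 121, |Patch 2| = 55.5, |Patch 1∩Patch 2| = 49.9121.
|Patch 1 △ Patch 2| = |Patch 1| + |Patch 2| − 2·|Patch 1∩Patch 2| = 121 + 55.5 − 99.8243 = 76.68.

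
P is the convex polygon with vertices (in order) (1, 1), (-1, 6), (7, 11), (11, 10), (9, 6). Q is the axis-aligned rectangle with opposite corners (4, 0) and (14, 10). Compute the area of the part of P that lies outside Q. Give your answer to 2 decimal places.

|P| = 59, |P∩Q| = 31.2.
|P ∖ Q| = |P| − |P∩Q| = 59 − 31.2 = 27.80.

27.80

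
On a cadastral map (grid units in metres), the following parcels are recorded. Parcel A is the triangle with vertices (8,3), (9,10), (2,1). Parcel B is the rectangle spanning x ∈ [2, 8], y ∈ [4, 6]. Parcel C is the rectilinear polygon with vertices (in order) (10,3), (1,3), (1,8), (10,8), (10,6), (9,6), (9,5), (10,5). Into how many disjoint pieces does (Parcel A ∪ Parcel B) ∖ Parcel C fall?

2

(Parcel A ∪ Parcel B) ∖ Parcel C splits into 2 disjoint pieces (area 1.2698, area 4.4444).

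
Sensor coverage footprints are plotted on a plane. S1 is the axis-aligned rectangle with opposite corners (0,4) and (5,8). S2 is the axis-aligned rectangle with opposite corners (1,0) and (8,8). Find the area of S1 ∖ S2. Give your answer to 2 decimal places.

4.00

|S1∩S2|: x∈[1,5], y∈[4,8] → 4·4 = 16.
|S1| = 20.
|S1 ∖ S2| = |S1| − |S1∩S2| = 20 − 16 = 4.00.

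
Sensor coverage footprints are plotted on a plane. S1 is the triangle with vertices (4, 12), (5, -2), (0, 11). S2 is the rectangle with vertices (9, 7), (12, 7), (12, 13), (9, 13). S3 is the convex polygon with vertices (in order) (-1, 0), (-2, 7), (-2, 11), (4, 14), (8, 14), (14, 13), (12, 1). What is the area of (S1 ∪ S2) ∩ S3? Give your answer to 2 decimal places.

|S1 ∪ S2| = 46.5.
|(S1 ∪ S2) ∩ S3| = 45.58.

45.58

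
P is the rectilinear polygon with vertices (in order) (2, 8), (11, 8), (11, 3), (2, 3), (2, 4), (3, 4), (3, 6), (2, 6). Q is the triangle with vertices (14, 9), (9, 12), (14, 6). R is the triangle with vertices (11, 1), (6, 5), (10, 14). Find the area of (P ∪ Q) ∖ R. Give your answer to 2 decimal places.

|P ∪ Q| = 50.5.
|(P ∪ Q) ∩ R| = 19.2286.
|(P ∪ Q) ∖ R| = 50.5 − 19.2286 = 31.27.

31.27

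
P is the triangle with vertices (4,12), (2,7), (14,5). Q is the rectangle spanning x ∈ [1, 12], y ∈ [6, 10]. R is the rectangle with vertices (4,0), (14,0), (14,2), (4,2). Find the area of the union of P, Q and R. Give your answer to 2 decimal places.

70.06

By inclusion–exclusion:
Individual areas: |P| = 32, |Q| = 44, |R| = 20.
|P∩Q| = 25.9429.
|P∩R| = 0.
|Q∩R| = 0 (no overlap).
|P∩Q∩R| = 0.
|P ∪ Q ∪ R| = 96 − 25.9429 + 0 = 70.06.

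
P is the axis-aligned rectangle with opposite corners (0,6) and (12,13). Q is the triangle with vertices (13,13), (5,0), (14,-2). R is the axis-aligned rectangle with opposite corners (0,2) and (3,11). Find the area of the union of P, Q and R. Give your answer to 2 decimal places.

By inclusion–exclusion:
Individual areas: |P| = 84, |Q| = 66.5, |R| = 27.
|P∩Q| = 8.8894.
|P∩R|: x∈[0,3], y∈[6,11] → 3·5 = 15.
|Q∩R| = 0.
|P∩Q∩R| = 0.
|P ∪ Q ∪ R| = 177.5 − 23.8894 + 0 = 153.61.

153.61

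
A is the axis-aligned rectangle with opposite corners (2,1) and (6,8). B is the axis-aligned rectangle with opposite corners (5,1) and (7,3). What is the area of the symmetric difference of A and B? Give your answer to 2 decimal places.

28.00

|A∩B|: x∈[5,6], y∈[1,3] → 1·2 = 2.
|A △ B| = |A| + |B| − 2·|A∩B| = 28 + 4 − 4 = 28.00.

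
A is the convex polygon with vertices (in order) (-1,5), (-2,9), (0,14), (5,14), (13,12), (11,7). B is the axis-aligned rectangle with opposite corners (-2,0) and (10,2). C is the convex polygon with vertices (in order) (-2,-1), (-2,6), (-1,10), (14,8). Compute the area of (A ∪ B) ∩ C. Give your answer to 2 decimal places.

|A ∪ B| = 123.
|(A ∪ B) ∩ C| = 47.45.

47.45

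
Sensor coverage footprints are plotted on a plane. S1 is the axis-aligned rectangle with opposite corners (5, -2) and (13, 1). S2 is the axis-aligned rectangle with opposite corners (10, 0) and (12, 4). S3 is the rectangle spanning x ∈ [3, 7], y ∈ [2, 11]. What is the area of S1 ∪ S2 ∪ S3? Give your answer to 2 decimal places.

By inclusion–exclusion:
Individual areas: |S1| = 24, |S2| = 8, |S3| = 36.
|S1∩S2|: x∈[10,12], y∈[0,1] → 2·1 = 2.
|S1∩S3| = 0 (no overlap).
|S2∩S3| = 0 (no overlap).
|S1∩S2∩S3| = 0.
|S1 ∪ S2 ∪ S3| = 68 − 2 + 0 = 66.00.

66.00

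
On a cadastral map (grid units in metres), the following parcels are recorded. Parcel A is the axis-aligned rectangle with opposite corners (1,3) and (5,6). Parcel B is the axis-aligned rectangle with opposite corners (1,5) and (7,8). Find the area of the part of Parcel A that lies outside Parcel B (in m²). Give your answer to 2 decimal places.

|Parcel A∩Parcel B|: x∈[1,5], y∈[5,6] → 4·1 = 4.
|Parcel A| = 12.
|Parcel A ∖ Parcel B| = |Parcel A| − |Parcel A∩Parcel B| = 12 − 4 = 8.00.

8.00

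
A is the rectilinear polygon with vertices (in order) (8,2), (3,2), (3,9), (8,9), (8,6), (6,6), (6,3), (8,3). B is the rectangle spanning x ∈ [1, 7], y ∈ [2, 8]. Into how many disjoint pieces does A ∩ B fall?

1

A ∩ B is a single connected region.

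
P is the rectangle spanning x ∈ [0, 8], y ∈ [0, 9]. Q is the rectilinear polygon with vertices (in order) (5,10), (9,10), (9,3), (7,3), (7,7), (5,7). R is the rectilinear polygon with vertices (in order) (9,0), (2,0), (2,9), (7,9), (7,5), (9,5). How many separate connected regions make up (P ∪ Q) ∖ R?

(P ∪ Q) ∖ R splits into 2 disjoint pieces (area 18, area 12).

2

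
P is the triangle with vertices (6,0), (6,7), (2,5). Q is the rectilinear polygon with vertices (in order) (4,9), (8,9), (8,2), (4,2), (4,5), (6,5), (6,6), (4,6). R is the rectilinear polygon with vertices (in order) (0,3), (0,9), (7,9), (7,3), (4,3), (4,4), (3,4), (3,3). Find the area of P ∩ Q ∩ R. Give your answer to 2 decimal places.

5.00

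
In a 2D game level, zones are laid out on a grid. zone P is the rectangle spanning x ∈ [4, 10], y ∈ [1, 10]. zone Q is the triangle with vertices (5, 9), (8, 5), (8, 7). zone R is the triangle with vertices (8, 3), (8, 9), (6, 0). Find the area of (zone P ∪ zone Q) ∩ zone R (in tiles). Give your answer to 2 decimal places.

The region (zone P ∪ zone Q) ∩ zone R is the polygon with vertices (6.222,1), (8,9), (8,3), (6.667,1).
By the shoelace formula its area is 5.78.

5.78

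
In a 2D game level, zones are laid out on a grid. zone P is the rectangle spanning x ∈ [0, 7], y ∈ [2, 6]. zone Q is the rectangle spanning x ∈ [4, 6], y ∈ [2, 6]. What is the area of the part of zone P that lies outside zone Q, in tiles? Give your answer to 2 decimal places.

20.00

|zone P∩zone Q|: x∈[4,6], y∈[2,6] → 2·4 = 8.
|zone P| = 28.
|zone P ∖ zone Q| = |zone P| − |zone P∩zone Q| = 28 − 8 = 20.00.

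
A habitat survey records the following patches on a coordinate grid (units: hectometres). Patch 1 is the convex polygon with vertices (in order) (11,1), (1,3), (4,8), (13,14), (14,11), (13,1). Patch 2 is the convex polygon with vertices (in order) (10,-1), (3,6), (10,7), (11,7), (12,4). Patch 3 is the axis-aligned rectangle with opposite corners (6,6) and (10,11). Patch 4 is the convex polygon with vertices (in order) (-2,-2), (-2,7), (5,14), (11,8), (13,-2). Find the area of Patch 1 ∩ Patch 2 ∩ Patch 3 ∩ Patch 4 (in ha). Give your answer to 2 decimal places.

2.86

The intersection is the polygon with vertices (10,6), (6,6), (6,6.429), (10,7).
By the shoelace formula its area is 2.86.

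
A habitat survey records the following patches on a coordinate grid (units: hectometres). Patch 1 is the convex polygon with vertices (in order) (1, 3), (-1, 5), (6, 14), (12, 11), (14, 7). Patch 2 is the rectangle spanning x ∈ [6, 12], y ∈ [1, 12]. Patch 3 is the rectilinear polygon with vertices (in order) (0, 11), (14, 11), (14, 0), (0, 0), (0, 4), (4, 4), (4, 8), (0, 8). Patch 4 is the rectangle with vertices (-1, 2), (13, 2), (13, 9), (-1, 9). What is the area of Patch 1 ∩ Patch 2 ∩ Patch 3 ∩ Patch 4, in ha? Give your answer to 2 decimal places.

The intersection is the polygon with vertices (6,4.538), (6,9), (12,9), (12,6.385).
By the shoelace formula its area is 21.23.

21.23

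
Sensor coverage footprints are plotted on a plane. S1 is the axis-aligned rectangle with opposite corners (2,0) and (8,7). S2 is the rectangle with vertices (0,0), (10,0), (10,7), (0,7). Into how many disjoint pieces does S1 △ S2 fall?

S1 △ S2 splits into 2 disjoint pieces (area 14, area 14).

2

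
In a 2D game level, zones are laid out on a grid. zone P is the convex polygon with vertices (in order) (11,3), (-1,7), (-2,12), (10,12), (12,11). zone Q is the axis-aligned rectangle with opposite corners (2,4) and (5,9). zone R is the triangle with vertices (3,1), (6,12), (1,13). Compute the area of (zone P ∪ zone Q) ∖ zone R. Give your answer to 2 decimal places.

|zone P ∪ zone Q| = 95.
|(zone P ∪ zone Q) ∩ zone R| = 24.6061.
|(zone P ∪ zone Q) ∖ zone R| = 95 − 24.6061 = 70.39.

70.39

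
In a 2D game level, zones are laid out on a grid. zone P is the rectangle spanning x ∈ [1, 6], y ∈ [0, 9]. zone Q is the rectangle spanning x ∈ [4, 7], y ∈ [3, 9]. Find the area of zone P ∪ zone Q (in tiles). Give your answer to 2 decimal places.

By inclusion–exclusion:
Individual areas: |zone P| = 45, |zone Q| = 18.
|zone P∩zone Q|: x∈[4,6], y∈[3,9] → 2·6 = 12.
|zone P ∪ zone Q| = 63 − 12 = 51.00.

51.00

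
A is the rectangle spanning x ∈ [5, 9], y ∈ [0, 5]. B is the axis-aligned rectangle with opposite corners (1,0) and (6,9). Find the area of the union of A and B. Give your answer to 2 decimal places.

60.00

By inclusion–exclusion:
Individual areas: |A| = 20, |B| = 45.
|A∩B|: x∈[5,6], y∈[0,5] → 1·5 = 5.
|A ∪ B| = 65 − 5 = 60.00.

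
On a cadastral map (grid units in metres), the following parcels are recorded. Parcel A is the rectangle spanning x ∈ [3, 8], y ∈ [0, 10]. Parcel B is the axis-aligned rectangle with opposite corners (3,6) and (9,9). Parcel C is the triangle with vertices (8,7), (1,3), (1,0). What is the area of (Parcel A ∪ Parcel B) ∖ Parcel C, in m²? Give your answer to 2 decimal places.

47.64

|Parcel A ∪ Parcel B| = 53.
|(Parcel A ∪ Parcel B) ∩ Parcel C| = 5.3571.
|(Parcel A ∪ Parcel B) ∖ Parcel C| = 53 − 5.3571 = 47.64.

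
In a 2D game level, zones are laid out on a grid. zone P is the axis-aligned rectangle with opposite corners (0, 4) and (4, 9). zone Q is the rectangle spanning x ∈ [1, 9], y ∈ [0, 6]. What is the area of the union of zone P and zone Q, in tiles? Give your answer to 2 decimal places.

62.00

By inclusion–exclusion:
Individual areas: |zone P| = 20, |zone Q| = 48.
|zone P∩zone Q|: x∈[1,4], y∈[4,6] → 3·2 = 6.
|zone P ∪ zone Q| = 68 − 6 = 62.00.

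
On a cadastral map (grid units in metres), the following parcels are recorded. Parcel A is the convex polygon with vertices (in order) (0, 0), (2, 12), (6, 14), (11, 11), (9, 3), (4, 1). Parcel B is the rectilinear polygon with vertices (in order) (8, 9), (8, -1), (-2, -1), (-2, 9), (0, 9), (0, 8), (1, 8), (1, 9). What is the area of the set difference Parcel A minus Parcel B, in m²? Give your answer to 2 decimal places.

|Parcel A| = 100.5, |Parcel A∩Parcel B| = 56.05.
|Parcel A ∖ Parcel B| = |Parcel A| − |Parcel A∩Parcel B| = 100.5 − 56.05 = 44.45.

44.45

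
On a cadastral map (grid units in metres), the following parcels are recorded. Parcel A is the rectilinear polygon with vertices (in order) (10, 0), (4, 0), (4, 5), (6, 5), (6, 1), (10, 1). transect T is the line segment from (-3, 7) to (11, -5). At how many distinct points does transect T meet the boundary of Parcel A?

The segment meets the boundary at (4,1), (5.167,0).

2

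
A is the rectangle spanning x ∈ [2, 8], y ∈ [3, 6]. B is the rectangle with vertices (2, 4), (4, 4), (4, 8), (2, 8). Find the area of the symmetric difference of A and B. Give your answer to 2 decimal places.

|A∩B|: x∈[2,4], y∈[4,6] → 2·2 = 4.
|A △ B| = |A| + |B| − 2·|A∩B| = 18 + 8 − 8 = 18.00.

18.00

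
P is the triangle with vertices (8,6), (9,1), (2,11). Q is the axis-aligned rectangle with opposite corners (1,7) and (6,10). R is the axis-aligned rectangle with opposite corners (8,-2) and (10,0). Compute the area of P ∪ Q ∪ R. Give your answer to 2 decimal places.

28.02

By inclusion–exclusion:
Individual areas: |P| = 12.5, |Q| = 15, |R| = 4.
|P∩Q| = 3.4833.
|P∩R| = 0.
|Q∩R| = 0 (no overlap).
|P∩Q∩R| = 0.
|P ∪ Q ∪ R| = 31.5 − 3.4833 + 0 = 28.02.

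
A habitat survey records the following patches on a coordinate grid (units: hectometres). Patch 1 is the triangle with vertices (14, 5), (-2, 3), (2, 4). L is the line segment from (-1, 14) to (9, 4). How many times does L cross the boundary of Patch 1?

2

The segment meets the boundary at (8.667,4.333), (8.462,4.538).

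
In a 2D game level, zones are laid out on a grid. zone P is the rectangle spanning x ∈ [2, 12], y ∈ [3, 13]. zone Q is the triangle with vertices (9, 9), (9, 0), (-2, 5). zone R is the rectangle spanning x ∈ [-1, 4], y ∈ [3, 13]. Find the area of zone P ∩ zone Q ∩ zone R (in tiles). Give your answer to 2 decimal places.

7.60

The intersection is the polygon with vertices (4,7.182), (4,3), (2.4,3), (2,3.182), (2,6.455).
By the shoelace formula its area is 7.60.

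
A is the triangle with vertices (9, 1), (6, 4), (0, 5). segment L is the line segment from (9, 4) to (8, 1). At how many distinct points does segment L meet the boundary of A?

2

The segment meets the boundary at (8.129,1.387), (8.25,1.75).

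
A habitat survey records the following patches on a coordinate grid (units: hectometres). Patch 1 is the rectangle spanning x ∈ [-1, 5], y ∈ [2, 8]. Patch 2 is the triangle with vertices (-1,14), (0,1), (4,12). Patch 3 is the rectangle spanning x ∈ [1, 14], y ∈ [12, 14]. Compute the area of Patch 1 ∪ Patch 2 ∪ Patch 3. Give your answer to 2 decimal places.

81.13

By inclusion–exclusion:
Individual areas: |Patch 1| = 36, |Patch 2| = 31.5, |Patch 3| = 26.
|Patch 1∩Patch 2| = 10.5734.
|Patch 1∩Patch 3| = 0 (no overlap).
|Patch 2∩Patch 3| = 1.8.
|Patch 1∩Patch 2∩Patch 3| = 0.
|Patch 1 ∪ Patch 2 ∪ Patch 3| = 93.5 − 12.3734 + 0 = 81.13.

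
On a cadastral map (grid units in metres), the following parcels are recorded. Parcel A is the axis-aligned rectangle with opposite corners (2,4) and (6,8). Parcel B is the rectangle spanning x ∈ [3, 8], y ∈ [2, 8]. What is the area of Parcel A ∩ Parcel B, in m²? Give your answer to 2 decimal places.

12.00

|Parcel A∩Parcel B|: x∈[3,6], y∈[4,8] → 3·4 = 12.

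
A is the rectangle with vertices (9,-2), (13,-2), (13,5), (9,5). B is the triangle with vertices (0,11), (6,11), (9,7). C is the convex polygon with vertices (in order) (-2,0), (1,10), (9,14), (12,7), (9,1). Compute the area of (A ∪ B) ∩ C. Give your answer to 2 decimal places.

14.94

|A ∪ B| = 40.
|(A ∪ B) ∩ C| = 14.94.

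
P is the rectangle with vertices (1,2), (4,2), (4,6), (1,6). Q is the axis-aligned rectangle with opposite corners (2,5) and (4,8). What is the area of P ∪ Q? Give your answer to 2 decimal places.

By inclusion–exclusion:
Individual areas: |P| = 12, |Q| = 6.
|P∩Q|: x∈[2,4], y∈[5,6] → 2·1 = 2.
|P ∪ Q| = 18 − 2 = 16.00.

16.00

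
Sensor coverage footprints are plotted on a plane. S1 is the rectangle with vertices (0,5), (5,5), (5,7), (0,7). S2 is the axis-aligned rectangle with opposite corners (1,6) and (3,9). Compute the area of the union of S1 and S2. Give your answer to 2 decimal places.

14.00

By inclusion–exclusion:
Individual areas: |S1| = 10, |S2| = 6.
|S1∩S2|: x∈[1,3], y∈[6,7] → 2·1 = 2.
|S1 ∪ S2| = 16 − 2 = 14.00.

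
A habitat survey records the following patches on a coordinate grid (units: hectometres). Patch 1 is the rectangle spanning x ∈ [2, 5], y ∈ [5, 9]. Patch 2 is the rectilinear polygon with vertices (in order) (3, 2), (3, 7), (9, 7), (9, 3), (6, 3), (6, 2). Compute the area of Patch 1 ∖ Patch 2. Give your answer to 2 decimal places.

|Patch 1| = 12, |Patch 1∩Patch 2| = 4.
|Patch 1 ∖ Patch 2| = |Patch 1| − |Patch 1∩Patch 2| = 12 − 4 = 8.00.

8.00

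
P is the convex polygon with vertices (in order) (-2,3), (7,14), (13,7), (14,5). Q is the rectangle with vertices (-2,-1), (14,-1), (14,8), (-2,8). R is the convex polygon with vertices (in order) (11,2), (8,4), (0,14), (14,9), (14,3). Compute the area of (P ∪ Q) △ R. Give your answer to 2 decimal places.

|P ∪ Q| = 174.1558.
|(P ∪ Q) ∩ R| = 59.9492.
|(P ∪ Q) △ R| = 174.1558 + 72.5 − 119.8984 = 126.76.

126.76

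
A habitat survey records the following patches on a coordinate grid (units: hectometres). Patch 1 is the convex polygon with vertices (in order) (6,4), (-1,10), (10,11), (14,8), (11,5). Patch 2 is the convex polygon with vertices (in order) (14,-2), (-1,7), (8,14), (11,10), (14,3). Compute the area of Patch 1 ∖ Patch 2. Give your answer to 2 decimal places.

|Patch 1| = 62.5, |Patch 1∩Patch 2| = 54.5224.
|Patch 1 ∖ Patch 2| = |Patch 1| − |Patch 1∩Patch 2| = 62.5 − 54.5224 = 7.98.

7.98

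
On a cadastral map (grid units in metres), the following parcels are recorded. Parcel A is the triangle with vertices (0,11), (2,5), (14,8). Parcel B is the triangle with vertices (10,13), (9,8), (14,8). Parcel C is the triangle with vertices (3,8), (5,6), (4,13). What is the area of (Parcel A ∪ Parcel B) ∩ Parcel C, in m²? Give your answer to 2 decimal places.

The region (Parcel A ∪ Parcel B) ∩ Parcel C is the polygon with vertices (4.421,10.053), (5,6), (3,8), (3.452,10.26).
By the shoelace formula its area is 4.62.

4.62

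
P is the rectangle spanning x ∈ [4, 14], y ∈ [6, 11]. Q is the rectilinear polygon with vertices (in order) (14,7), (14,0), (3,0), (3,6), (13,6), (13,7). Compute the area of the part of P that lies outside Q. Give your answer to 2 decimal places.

49.00

|P| = 50, |P∩Q| = 1.
|P ∖ Q| = |P| − |P∩Q| = 50 − 1 = 49.00.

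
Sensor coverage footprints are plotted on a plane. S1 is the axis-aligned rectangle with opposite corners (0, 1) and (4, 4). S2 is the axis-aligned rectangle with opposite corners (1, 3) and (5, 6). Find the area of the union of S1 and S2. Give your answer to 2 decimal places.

21.00

By inclusion–exclusion:
Individual areas: |S1| = 12, |S2| = 12.
|S1∩S2|: x∈[1,4], y∈[3,4] → 3·1 = 3.
|S1 ∪ S2| = 24 − 3 = 21.00.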